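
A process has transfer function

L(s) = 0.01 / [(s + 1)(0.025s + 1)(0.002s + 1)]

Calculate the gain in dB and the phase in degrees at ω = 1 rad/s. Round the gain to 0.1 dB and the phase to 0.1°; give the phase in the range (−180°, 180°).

-43.0 dB, -46.5°

At ω = 1 rad/s:
pole (1 + j1·1) = 1 + j1 → |·| ≈ 1.4142, ∠ ≈ 45.00°
pole (1 + j1·0.025) = 1 + j0.025 → |·| ≈ 1.0003, ∠ ≈ 1.43°
pole (1 + j1·0.002) = 1 + j0.002 → |·| ≈ 1, ∠ ≈ 0.11°
|L| = 0.01 · 1 / (1.4142 · 1.0003 · 1) ≈ 0.007069
Gain = 20 log₁₀(0.007069) ≈ -43.01 dB
∠L = (0°) − (45.00° + 1.43° + 0.11°) = -46.54°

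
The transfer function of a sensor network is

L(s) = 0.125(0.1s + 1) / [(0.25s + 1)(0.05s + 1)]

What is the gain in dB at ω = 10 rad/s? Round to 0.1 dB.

-24.6 dB

At ω = 10 rad/s:
zero (1 + j10·0.1) = 1 + j1 → |·| ≈ 1.4142, ∠ ≈ 45.00°
pole (1 + j10·0.25) = 1 + j2.5 → |·| ≈ 2.6926, ∠ ≈ 68.20°
pole (1 + j10·0.05) = 1 + j0.5 → |·| ≈ 1.118, ∠ ≈ 26.57°
|L| = 0.125 · 1.4142 / (2.6926 · 1.118) ≈ 0.058723
Gain = 20 log₁₀(0.058723) ≈ -24.62 dB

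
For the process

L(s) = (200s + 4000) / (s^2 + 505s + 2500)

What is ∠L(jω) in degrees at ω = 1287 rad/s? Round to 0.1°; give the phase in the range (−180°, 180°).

Substitute s = j1287:
Numerator: 200(j1287) + 4000 = 4000 + j257400
Denominator: (j1287)^2 + 505(j1287) + 2500 = -1653869 + j649935
|N| = √(4000² + 257400²) ≈ 2.5743e+05, ∠N ≈ 89.11°
|D| = √(1653869² + 649935²) ≈ 1.777e+06, ∠D ≈ 158.55°
∠L = 89.11° − 158.55° = -69.44°

-69.4°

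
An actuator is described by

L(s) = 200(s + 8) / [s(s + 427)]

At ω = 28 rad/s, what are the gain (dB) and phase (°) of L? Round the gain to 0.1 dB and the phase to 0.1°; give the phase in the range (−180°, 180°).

-6.3 dB, -19.7°

At s = jω = j28:
zero (s+8): 8 + j28 → |·| = √(8²+28²) = √848 ≈ 29.12, ∠ = arctan(28/8) ≈ 74.05°
pole (s+427): 427 + j28 → |·| = √(427²+28²) = √183113 ≈ 427.92, ∠ = arctan(28/427) ≈ 3.75°
pole at origin: |s| = 28, ∠ = 90.00° (in denominator)
|L| = 200 · 29.12 / 11982 ≈ 0.48606
Gain = 20 log₁₀(0.48606) ≈ -6.27 dB
∠L = 74.05° − 93.75° = -19.70°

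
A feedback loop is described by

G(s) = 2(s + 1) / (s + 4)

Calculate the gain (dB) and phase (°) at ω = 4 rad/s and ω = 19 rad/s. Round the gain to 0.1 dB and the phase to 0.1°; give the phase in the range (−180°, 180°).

At s = jω = j4:
zero (s+1): 1 + j4 → |·| = √(1²+4²) = √17 ≈ 4.1231, ∠ = arctan(4/1) ≈ 75.96°
pole (s+4): 4 + j4 → |·| = √(4²+4²) = √32 ≈ 5.6569, ∠ = arctan(4/4) ≈ 45.00°
|G| = 2 · 4.1231 / 5.6569 ≈ 1.4577
Gain = 20 log₁₀(1.4577) ≈ 3.27 dB
∠G = 75.96° − 45.00° = 30.96°

At s = jω = j19:
zero (s+1): 1 + j19 → |·| = √(1²+19²) = √362 ≈ 19.026, ∠ = arctan(19/1) ≈ 86.99°
pole (s+4): 4 + j19 → |·| = √(4²+19²) = √377 ≈ 19.416, ∠ = arctan(19/4) ≈ 78.11°
|G| = 2 · 19.026 / 19.416 ≈ 1.9598
Gain = 20 log₁₀(1.9598) ≈ 5.84 dB
∠G = 86.99° − 78.11° = 8.88°

ω = 4: 3.3 dB, 31.0°; ω = 19: 5.8 dB, 8.9°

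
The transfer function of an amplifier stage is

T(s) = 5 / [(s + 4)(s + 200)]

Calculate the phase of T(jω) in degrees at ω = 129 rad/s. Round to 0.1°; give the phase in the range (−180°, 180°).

-121.0°

At s = jω = j129:
pole (s+4): 4 + j129 → |·| = √(4²+129²) = √16657 ≈ 129.06, ∠ = arctan(129/4) ≈ 88.22°
pole (s+200): 200 + j129 → |·| = √(200²+129²) = √56641 ≈ 237.99, ∠ = arctan(129/200) ≈ 32.82°
∠T = 0.00° − 121.04° = -121.04°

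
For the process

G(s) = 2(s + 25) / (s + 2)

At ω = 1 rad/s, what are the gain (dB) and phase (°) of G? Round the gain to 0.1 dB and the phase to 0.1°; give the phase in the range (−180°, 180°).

27.0 dB, -24.3°

At s = jω = j1:
zero (s+25): 25 + j1 → |·| = √(25²+1²) = √626 ≈ 25.02, ∠ = arctan(1/25) ≈ 2.29°
pole (s+2): 2 + j1 → |·| = √(2²+1²) = √5 ≈ 2.2361, ∠ = arctan(1/2) ≈ 26.57°
|G| = 2 · 25.02 / 2.2361 ≈ 22.378
Gain = 20 log₁₀(22.378) ≈ 27.00 dB
∠G = 2.29° − 26.57° = -24.28°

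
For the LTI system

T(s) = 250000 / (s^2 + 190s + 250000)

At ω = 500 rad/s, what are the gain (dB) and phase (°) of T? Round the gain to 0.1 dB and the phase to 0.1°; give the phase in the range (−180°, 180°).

At s = jω = j500:
quadratic: (j500)² + 190·j500 + 250000 = 0 + j95000 → |·| ≈ 95000, ∠ ≈ 90.00°
|T| = 250000 / 95000 ≈ 2.6316
Gain = 20 log₁₀(2.6316) ≈ 8.40 dB
∠T = 0.00° − 90.00° = -90.00°

8.4 dB, -90.0°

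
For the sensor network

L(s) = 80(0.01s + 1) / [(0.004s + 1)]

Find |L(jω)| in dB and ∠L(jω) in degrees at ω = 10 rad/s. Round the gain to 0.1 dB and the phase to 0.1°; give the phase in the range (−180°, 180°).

38.1 dB, 3.4°

At ω = 10 rad/s:
zero (1 + j10·0.01) = 1 + j0.1 → |·| ≈ 1.005, ∠ ≈ 5.71°
pole (1 + j10·0.004) = 1 + j0.04 → |·| ≈ 1.0008, ∠ ≈ 2.29°
|L| = 80 · 1.005 / (1.0008) ≈ 80.336
Gain = 20 log₁₀(80.336) ≈ 38.10 dB
∠L = (5.71°) − (2.29°) = 3.42°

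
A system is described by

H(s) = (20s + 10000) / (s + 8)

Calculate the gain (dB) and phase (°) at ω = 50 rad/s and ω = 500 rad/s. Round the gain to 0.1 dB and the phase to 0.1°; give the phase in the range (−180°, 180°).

ω = 50: 46.0 dB, -75.2°; ω = 500: 29.0 dB, -44.1°

Substitute s = j50:
Numerator: 20(j50) + 10000 = 10000 + j1000
Denominator: (j50) + 8 = 8 + j50
|N| = √(10000² + 1000²) ≈ 10050, ∠N ≈ 5.71°
|D| = √(8² + 50²) ≈ 50.636, ∠D ≈ 80.91°
|H| = 10050 / 50.636 ≈ 198.48
Gain = 20 log₁₀(198.48) ≈ 45.95 dB
∠H = 5.71° − 80.91° = -75.20°

Substitute s = j500:
Numerator: 20(j500) + 10000 = 10000 + j10000
Denominator: (j500) + 8 = 8 + j500
|N| = √(10000² + 10000²) ≈ 14142, ∠N ≈ 45.00°
|D| = √(8² + 500²) ≈ 500.06, ∠D ≈ 89.08°
|H| = 14142 / 500.06 ≈ 28.281
Gain = 20 log₁₀(28.281) ≈ 29.03 dB
∠H = 45.00° − 89.08° = -44.08°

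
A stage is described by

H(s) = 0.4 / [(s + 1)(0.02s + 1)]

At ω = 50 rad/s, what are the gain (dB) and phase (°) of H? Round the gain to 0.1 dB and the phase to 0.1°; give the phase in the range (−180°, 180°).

At ω = 50 rad/s:
pole (1 + j50·1) = 1 + j50 → |·| ≈ 50.01, ∠ ≈ 88.85°
pole (1 + j50·0.02) = 1 + j1 → |·| ≈ 1.4142, ∠ ≈ 45.00°
|H| = 0.4 · 1 / (50.01 · 1.4142) ≈ 0.0056558
Gain = 20 log₁₀(0.0056558) ≈ -44.95 dB
∠H = (0°) − (88.85° + 45.00°) = -133.85°

-45.0 dB, -133.9°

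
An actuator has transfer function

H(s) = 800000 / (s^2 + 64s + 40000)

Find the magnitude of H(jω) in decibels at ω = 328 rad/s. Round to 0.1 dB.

21.1 dB

At s = jω = j328:
quadratic: (j328)² + 64·j328 + 40000 = -67584 + j20992 → |·| ≈ 70769, ∠ ≈ 162.74°
|H| = 800000 / 70769 ≈ 11.304
Gain = 20 log₁₀(11.304) ≈ 21.06 dB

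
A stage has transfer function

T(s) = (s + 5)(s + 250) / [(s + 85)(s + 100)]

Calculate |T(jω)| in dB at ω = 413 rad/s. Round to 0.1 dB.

At s = jω = j413:
zero (s+5): 5 + j413 → |·| = √(5²+413²) = √170594 ≈ 413.03, ∠ = arctan(413/5) ≈ 89.31°
zero (s+250): 250 + j413 → |·| = √(250²+413²) = √233069 ≈ 482.77, ∠ = arctan(413/250) ≈ 58.81°
pole (s+85): 85 + j413 → |·| = √(85²+413²) = √177794 ≈ 421.66, ∠ = arctan(413/85) ≈ 78.37°
pole (s+100): 100 + j413 → |·| = √(100²+413²) = √180569 ≈ 424.93, ∠ = arctan(413/100) ≈ 76.39°
|T| = 1 · 1.994e+05 / 1.7918e+05 ≈ 1.1128
Gain = 20 log₁₀(1.1128) ≈ 0.93 dB

0.9 dB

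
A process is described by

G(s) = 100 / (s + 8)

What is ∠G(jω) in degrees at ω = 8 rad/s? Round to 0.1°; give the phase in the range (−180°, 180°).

-45.0°

At s = jω = j8:
pole (s+8): 8 + j8 → |·| = √(8²+8²) = √128 ≈ 11.314, ∠ = arctan(8/8) ≈ 45.00°
∠G = 0.00° − 45.00° = -45.00°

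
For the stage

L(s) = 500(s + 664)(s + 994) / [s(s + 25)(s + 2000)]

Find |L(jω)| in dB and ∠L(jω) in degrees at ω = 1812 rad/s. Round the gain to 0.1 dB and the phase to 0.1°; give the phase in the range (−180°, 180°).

-13.0 dB, -90.3°

At s = jω = j1812:
zero (s+664): 664 + j1812 → |·| = √(664²+1812²) = √3724240 ≈ 1929.8, ∠ = arctan(1812/664) ≈ 69.87°
zero (s+994): 994 + j1812 → |·| = √(994²+1812²) = √4271380 ≈ 2066.7, ∠ = arctan(1812/994) ≈ 61.25°
pole (s+25): 25 + j1812 → |·| = √(25²+1812²) = √3283969 ≈ 1812.2, ∠ = arctan(1812/25) ≈ 89.21°
pole (s+2000): 2000 + j1812 → |·| = √(2000²+1812²) = √7283344 ≈ 2698.8, ∠ = arctan(1812/2000) ≈ 42.18°
pole at origin: |s| = 1812, ∠ = 90.00° (in denominator)
|L| = 500 · 3.9883e+06 / 8.8621e+09 ≈ 0.22502
Gain = 20 log₁₀(0.22502) ≈ -12.96 dB
∠L = 131.12° − 221.39° = -90.27°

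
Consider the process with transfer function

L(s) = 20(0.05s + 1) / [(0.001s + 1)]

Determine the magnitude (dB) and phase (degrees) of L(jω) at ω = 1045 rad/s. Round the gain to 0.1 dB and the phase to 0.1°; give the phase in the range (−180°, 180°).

57.2 dB, 42.6°

At ω = 1045 rad/s:
zero (1 + j1045·0.05) = 1 + j52.25 → |·| ≈ 52.26, ∠ ≈ 88.90°
pole (1 + j1045·0.001) = 1 + j1.045 → |·| ≈ 1.4464, ∠ ≈ 46.26°
|L| = 20 · 52.26 / (1.4464) ≈ 722.62
Gain = 20 log₁₀(722.62) ≈ 57.18 dB
∠L = (88.90°) − (46.26°) = 42.64°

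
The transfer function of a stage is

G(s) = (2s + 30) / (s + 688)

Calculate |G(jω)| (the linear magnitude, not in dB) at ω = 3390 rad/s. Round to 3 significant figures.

Substitute s = j3390:
Numerator: 2(j3390) + 30 = 30 + j6780
Denominator: (j3390) + 688 = 688 + j3390
|N| = √(30² + 6780²) ≈ 6780.1, ∠N ≈ 89.75°
|D| = √(688² + 3390²) ≈ 3459.1, ∠D ≈ 78.53°
|G| = 6780.1 / 3459.1 ≈ 1.9601

1.96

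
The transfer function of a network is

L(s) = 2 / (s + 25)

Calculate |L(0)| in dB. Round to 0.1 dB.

-21.9 dB

L(0) = 2 / (25) = 0.08
20 log₁₀(0.08) ≈ -21.94 dB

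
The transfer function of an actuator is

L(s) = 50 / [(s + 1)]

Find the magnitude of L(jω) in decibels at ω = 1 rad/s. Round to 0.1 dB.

31.0 dB

At ω = 1 rad/s:
pole (1 + j1·1) = 1 + j1 → |·| ≈ 1.4142, ∠ ≈ 45.00°
|L| = 50 · 1 / (1.4142) ≈ 35.356
Gain = 20 log₁₀(35.356) ≈ 30.97 dB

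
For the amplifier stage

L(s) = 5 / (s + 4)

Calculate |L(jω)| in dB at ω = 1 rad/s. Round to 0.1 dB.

At s = jω = j1:
pole (s+4): 4 + j1 → |·| = √(4²+1²) = √17 ≈ 4.1231, ∠ = arctan(1/4) ≈ 14.04°
|L| = 5 / 4.1231 ≈ 1.2127
Gain = 20 log₁₀(1.2127) ≈ 1.68 dB

1.7 dB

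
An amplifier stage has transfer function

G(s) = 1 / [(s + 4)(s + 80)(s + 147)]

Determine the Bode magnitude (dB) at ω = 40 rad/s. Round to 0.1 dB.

At s = jω = j40:
pole (s+4): 4 + j40 → |·| = √(4²+40²) = √1616 ≈ 40.2, ∠ = arctan(40/4) ≈ 84.29°
pole (s+80): 80 + j40 → |·| = √(80²+40²) = √8000 ≈ 89.443, ∠ = arctan(40/80) ≈ 26.57°
pole (s+147): 147 + j40 → |·| = √(147²+40²) = √23209 ≈ 152.35, ∠ = arctan(40/147) ≈ 15.22°
|G| = 1 / 5.4779e+05 ≈ 1.8255e-06
Gain = 20 log₁₀(1.8255e-06) ≈ -114.77 dB

-114.8 dB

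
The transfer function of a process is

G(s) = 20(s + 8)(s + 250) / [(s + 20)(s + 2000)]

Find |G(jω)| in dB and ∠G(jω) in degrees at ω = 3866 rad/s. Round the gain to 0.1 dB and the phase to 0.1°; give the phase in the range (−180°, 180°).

At s = jω = j3866:
zero (s+8): 8 + j3866 → |·| = √(8²+3866²) = √14946020 ≈ 3866, ∠ = arctan(3866/8) ≈ 89.88°
zero (s+250): 250 + j3866 → |·| = √(250²+3866²) = √15008456 ≈ 3874.1, ∠ = arctan(3866/250) ≈ 86.30°
pole (s+20): 20 + j3866 → |·| = √(20²+3866²) = √14946356 ≈ 3866.1, ∠ = arctan(3866/20) ≈ 89.70°
pole (s+2000): 2000 + j3866 → |·| = √(2000²+3866²) = √18945956 ≈ 4352.7, ∠ = arctan(3866/2000) ≈ 62.65°
|G| = 20 · 1.4977e+07 / 1.6828e+07 ≈ 17.8
Gain = 20 log₁₀(17.8) ≈ 25.01 dB
∠G = 176.18° − 152.35° = 23.83°

25.0 dB, 23.8°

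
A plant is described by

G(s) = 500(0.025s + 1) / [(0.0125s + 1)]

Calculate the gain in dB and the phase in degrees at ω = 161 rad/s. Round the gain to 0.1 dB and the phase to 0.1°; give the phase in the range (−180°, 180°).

At ω = 161 rad/s:
zero (1 + j161·0.025) = 1 + j4.025 → |·| ≈ 4.1474, ∠ ≈ 76.05°
pole (1 + j161·0.0125) = 1 + j2.0125 → |·| ≈ 2.2473, ∠ ≈ 63.58°
|G| = 500 · 4.1474 / (2.2473) ≈ 922.75
Gain = 20 log₁₀(922.75) ≈ 59.30 dB
∠G = (76.05°) − (63.58°) = 12.47°

59.3 dB, 12.5°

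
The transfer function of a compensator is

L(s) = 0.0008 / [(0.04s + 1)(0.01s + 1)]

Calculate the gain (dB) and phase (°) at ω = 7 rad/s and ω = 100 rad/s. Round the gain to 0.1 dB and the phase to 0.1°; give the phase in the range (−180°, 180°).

At ω = 7 rad/s:
pole (1 + j7·0.04) = 1 + j0.28 → |·| ≈ 1.0385, ∠ ≈ 15.64°
pole (1 + j7·0.01) = 1 + j0.07 → |·| ≈ 1.0024, ∠ ≈ 4.00°
|L| = 0.0008 · 1 / (1.0385 · 1.0024) ≈ 0.0007685
Gain = 20 log₁₀(0.0007685) ≈ -62.29 dB
∠L = (0°) − (15.64° + 4.00°) = -19.64°

At ω = 100 rad/s:
pole (1 + j100·0.04) = 1 + j4 → |·| ≈ 4.1231, ∠ ≈ 75.96°
pole (1 + j100·0.01) = 1 + j1 → |·| ≈ 1.4142, ∠ ≈ 45.00°
|L| = 0.0008 · 1 / (4.1231 · 1.4142) ≈ 0.0001372
Gain = 20 log₁₀(0.0001372) ≈ -77.25 dB
∠L = (0°) − (75.96° + 45.00°) = -120.96°

ω = 7: -62.3 dB, -19.6°; ω = 100: -77.3 dB, -121.0°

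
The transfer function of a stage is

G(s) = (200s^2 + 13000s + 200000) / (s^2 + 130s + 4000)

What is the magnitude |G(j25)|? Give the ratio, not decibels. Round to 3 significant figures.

71.2

Substitute s = j25:
Numerator: 200(j25)^2 + 13000(j25) + 200000 = 75000 + j325000
Denominator: (j25)^2 + 130(j25) + 4000 = 3375 + j3250
|N| = √(75000² + 325000²) ≈ 3.3354e+05, ∠N ≈ 77.01°
|D| = √(3375² + 3250²) ≈ 4685.4, ∠D ≈ 43.92°
|G| = 3.3354e+05 / 4685.4 ≈ 71.187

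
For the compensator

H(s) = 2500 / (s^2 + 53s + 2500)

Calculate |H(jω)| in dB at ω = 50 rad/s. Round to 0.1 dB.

At s = jω = j50:
quadratic: (j50)² + 53·j50 + 2500 = 0 + j2650 → |·| ≈ 2650, ∠ ≈ 90.00°
|H| = 2500 / 2650 ≈ 0.9434
Gain = 20 log₁₀(0.9434) ≈ -0.51 dB

-0.5 dB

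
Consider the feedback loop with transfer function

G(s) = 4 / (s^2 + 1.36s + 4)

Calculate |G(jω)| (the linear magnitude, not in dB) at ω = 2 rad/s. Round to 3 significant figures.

At s = jω = j2:
quadratic: (j2)² + 1.36·j2 + 4 = 0 + j2.72 → |·| ≈ 2.72, ∠ ≈ 90.00°
|G| = 4 / 2.72 ≈ 1.4706

1.47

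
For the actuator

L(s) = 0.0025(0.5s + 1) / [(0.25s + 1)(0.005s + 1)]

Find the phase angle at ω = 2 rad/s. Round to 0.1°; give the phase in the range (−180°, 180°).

At ω = 2 rad/s:
zero (1 + j2·0.5) = 1 + j1 → |·| ≈ 1.4142, ∠ ≈ 45.00°
pole (1 + j2·0.25) = 1 + j0.5 → |·| ≈ 1.118, ∠ ≈ 26.57°
pole (1 + j2·0.005) = 1 + j0.01 → |·| ≈ 1, ∠ ≈ 0.57°
∠L = (45.00°) − (26.57° + 0.57°) = 17.86°

17.9°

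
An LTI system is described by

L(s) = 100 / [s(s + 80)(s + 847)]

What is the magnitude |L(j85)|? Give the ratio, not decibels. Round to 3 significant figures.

1.18e-05

At s = jω = j85:
pole (s+80): 80 + j85 → |·| = √(80²+85²) = √13625 ≈ 116.73, ∠ = arctan(85/80) ≈ 46.74°
pole (s+847): 847 + j85 → |·| = √(847²+85²) = √724634 ≈ 851.25, ∠ = arctan(85/847) ≈ 5.73°
pole at origin: |s| = 85, ∠ = 90.00° (in denominator)
|L| = 100 / 8.4461e+06 ≈ 1.184e-05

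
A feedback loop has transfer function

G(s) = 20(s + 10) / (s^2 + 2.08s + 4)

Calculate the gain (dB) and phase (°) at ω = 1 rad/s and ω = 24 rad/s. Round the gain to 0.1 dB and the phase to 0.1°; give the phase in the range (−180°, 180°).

At s = jω = j1:
zero (s+10): 10 + j1 → |·| = √(10²+1²) = √101 ≈ 10.05, ∠ = arctan(1/10) ≈ 5.71°
quadratic: (j1)² + 2.08·j1 + 4 = 3 + j2.08 → |·| ≈ 3.6505, ∠ ≈ 34.73°
|G| = 20 · 10.05 / 3.6505 ≈ 55.061
Gain = 20 log₁₀(55.061) ≈ 34.82 dB
∠G = 5.71° − 34.73° = -29.02°

At s = jω = j24:
zero (s+10): 10 + j24 → |·| = √(10²+24²) = √676 ≈ 26, ∠ = arctan(24/10) ≈ 67.38°
quadratic: (j24)² + 2.08·j24 + 4 = -572 + j49.92 → |·| ≈ 574.17, ∠ ≈ 175.01°
|G| = 20 · 26 / 574.17 ≈ 0.90566
Gain = 20 log₁₀(0.90566) ≈ -0.86 dB
∠G = 67.38° − 175.01° = -107.63°

ω = 1: 34.8 dB, -29.0°; ω = 24: -0.9 dB, -107.6°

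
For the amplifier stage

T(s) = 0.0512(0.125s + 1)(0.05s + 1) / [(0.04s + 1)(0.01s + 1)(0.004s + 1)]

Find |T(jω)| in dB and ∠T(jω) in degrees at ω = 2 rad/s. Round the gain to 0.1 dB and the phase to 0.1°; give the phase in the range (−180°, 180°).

At ω = 2 rad/s:
zero (1 + j2·0.125) = 1 + j0.25 → |·| ≈ 1.0308, ∠ ≈ 14.04°
zero (1 + j2·0.05) = 1 + j0.1 → |·| ≈ 1.005, ∠ ≈ 5.71°
pole (1 + j2·0.04) = 1 + j0.08 → |·| ≈ 1.0032, ∠ ≈ 4.57°
pole (1 + j2·0.01) = 1 + j0.02 → |·| ≈ 1.0002, ∠ ≈ 1.15°
pole (1 + j2·0.004) = 1 + j0.008 → |·| ≈ 1, ∠ ≈ 0.46°
|T| = 0.0512 · 1.0308 · 1.005 / (1.0032 · 1.0002 · 1) ≈ 0.052861
Gain = 20 log₁₀(0.052861) ≈ -25.54 dB
∠T = (14.04° + 5.71°) − (4.57° + 1.15° + 0.46°) = 13.57°

-25.5 dB, 13.6°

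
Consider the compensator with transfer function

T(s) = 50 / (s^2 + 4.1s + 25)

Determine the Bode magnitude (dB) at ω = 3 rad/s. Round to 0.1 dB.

At s = jω = j3:
quadratic: (j3)² + 4.1·j3 + 25 = 16 + j12.3 → |·| ≈ 20.181, ∠ ≈ 37.55°
|T| = 50 / 20.181 ≈ 2.4776
Gain = 20 log₁₀(2.4776) ≈ 7.88 dB

7.9 dB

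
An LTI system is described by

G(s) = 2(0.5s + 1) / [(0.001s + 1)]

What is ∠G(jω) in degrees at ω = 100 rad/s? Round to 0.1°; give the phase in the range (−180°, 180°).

83.1°

At ω = 100 rad/s:
zero (1 + j100·0.5) = 1 + j50 → |·| ≈ 50.01, ∠ ≈ 88.85°
pole (1 + j100·0.001) = 1 + j0.1 → |·| ≈ 1.005, ∠ ≈ 5.71°
∠G = (88.85°) − (5.71°) = 83.14°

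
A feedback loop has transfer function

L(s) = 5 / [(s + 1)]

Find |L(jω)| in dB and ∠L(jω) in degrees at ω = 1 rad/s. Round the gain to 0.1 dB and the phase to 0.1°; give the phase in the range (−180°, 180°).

11.0 dB, -45.0°

At ω = 1 rad/s:
pole (1 + j1·1) = 1 + j1 → |·| ≈ 1.4142, ∠ ≈ 45.00°
|L| = 5 · 1 / (1.4142) ≈ 3.5356
Gain = 20 log₁₀(3.5356) ≈ 10.97 dB
∠L = (0°) − (45.00°) = -45.00°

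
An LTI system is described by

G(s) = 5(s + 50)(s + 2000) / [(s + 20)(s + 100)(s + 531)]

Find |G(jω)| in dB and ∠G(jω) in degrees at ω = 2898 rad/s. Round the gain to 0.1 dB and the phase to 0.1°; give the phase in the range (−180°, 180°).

-53.7 dB, -112.8°

At s = jω = j2898:
zero (s+50): 50 + j2898 → |·| = √(50²+2898²) = √8400904 ≈ 2898.4, ∠ = arctan(2898/50) ≈ 89.01°
zero (s+2000): 2000 + j2898 → |·| = √(2000²+2898²) = √12398404 ≈ 3521.1, ∠ = arctan(2898/2000) ≈ 55.39°
pole (s+20): 20 + j2898 → |·| = √(20²+2898²) = √8398804 ≈ 2898.1, ∠ = arctan(2898/20) ≈ 89.60°
pole (s+100): 100 + j2898 → |·| = √(100²+2898²) = √8408404 ≈ 2899.7, ∠ = arctan(2898/100) ≈ 88.02°
pole (s+531): 531 + j2898 → |·| = √(531²+2898²) = √8680365 ≈ 2946.2, ∠ = arctan(2898/531) ≈ 79.62°
|G| = 5 · 1.0206e+07 / 2.4759e+10 ≈ 0.0020611
Gain = 20 log₁₀(0.0020611) ≈ -53.72 dB
∠G = 144.40° − 257.24° = -112.84°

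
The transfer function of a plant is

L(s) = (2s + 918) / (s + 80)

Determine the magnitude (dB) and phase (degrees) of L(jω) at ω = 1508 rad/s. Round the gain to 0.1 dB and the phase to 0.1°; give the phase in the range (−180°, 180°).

Substitute s = j1508:
Numerator: 2(j1508) + 918 = 918 + j3016
Denominator: (j1508) + 80 = 80 + j1508
|N| = √(918² + 3016²) ≈ 3152.6, ∠N ≈ 73.07°
|D| = √(80² + 1508²) ≈ 1510.1, ∠D ≈ 86.96°
|L| = 3152.6 / 1510.1 ≈ 2.0877
Gain = 20 log₁₀(2.0877) ≈ 6.39 dB
∠L = 73.07° − 86.96° = -13.89°

6.4 dB, -13.9°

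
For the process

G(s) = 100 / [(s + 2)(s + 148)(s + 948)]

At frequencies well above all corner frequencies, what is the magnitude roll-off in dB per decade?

Each pole contributes −20 dB/decade at high frequency; each zero contributes +20 dB/decade.
Net: 0 zero(s) − 3 pole(s) → -60 dB/decade.

-60 dB/decade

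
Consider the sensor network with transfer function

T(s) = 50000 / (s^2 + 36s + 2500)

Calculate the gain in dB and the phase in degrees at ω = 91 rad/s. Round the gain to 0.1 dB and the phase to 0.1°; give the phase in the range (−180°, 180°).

At s = jω = j91:
quadratic: (j91)² + 36·j91 + 2500 = -5781 + j3276 → |·| ≈ 6644.7, ∠ ≈ 150.46°
|T| = 50000 / 6644.7 ≈ 7.5248
Gain = 20 log₁₀(7.5248) ≈ 17.53 dB
∠T = 0.00° − 150.46° = -150.46°

17.5 dB, -150.5°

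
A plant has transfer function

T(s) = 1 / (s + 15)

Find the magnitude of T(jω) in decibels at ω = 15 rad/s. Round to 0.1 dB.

-26.5 dB

At s = jω = j15:
pole (s+15): 15 + j15 → |·| = √(15²+15²) = √450 ≈ 21.213, ∠ = arctan(15/15) ≈ 45.00°
|T| = 1 / 21.213 ≈ 0.047141
Gain = 20 log₁₀(0.047141) ≈ -26.53 dB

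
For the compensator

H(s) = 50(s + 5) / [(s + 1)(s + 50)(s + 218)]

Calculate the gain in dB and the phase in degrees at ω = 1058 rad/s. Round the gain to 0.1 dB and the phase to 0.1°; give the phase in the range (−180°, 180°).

At s = jω = j1058:
zero (s+5): 5 + j1058 → |·| = √(5²+1058²) = √1119389 ≈ 1058, ∠ = arctan(1058/5) ≈ 89.73°
pole (s+1): 1 + j1058 → |·| = √(1²+1058²) = √1119365 ≈ 1058, ∠ = arctan(1058/1) ≈ 89.95°
pole (s+50): 50 + j1058 → |·| = √(50²+1058²) = √1121864 ≈ 1059.2, ∠ = arctan(1058/50) ≈ 87.29°
pole (s+218): 218 + j1058 → |·| = √(218²+1058²) = √1166888 ≈ 1080.2, ∠ = arctan(1058/218) ≈ 78.36°
|H| = 50 · 1058 / 1.2105e+09 ≈ 4.3701e-05
Gain = 20 log₁₀(4.3701e-05) ≈ -87.19 dB
∠H = 89.73° − 255.60° = -165.87°

-87.2 dB, -165.9°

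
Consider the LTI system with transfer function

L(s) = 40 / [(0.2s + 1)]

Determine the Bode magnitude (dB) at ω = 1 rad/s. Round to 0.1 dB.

31.9 dB

At ω = 1 rad/s:
pole (1 + j1·0.2) = 1 + j0.2 → |·| ≈ 1.0198, ∠ ≈ 11.31°
|L| = 40 · 1 / (1.0198) ≈ 39.223
Gain = 20 log₁₀(39.223) ≈ 31.87 dB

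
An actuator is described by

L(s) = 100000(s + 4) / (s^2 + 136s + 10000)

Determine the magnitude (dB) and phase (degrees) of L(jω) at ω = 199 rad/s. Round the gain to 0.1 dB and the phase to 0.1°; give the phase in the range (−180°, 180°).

53.9 dB, -48.7°

At s = jω = j199:
zero (s+4): 4 + j199 → |·| = √(4²+199²) = √39617 ≈ 199.04, ∠ = arctan(199/4) ≈ 88.85°
quadratic: (j199)² + 136·j199 + 10000 = -29601 + j27064 → |·| ≈ 40108, ∠ ≈ 137.56°
|L| = 100000 · 199.04 / 40108 ≈ 496.26
Gain = 20 log₁₀(496.26) ≈ 53.91 dB
∠L = 88.85° − 137.56° = -48.71°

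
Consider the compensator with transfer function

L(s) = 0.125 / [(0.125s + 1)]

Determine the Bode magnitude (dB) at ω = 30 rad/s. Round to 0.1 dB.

At ω = 30 rad/s:
pole (1 + j30·0.125) = 1 + j3.75 → |·| ≈ 3.881, ∠ ≈ 75.07°
|L| = 0.125 · 1 / (3.881) ≈ 0.032208
Gain = 20 log₁₀(0.032208) ≈ -29.84 dB

-29.8 dB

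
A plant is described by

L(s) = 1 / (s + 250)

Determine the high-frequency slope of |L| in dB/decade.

Each pole contributes −20 dB/decade at high frequency; each zero contributes +20 dB/decade.
Net: 0 zero(s) − 1 pole(s) → -20 dB/decade.

-20 dB/decade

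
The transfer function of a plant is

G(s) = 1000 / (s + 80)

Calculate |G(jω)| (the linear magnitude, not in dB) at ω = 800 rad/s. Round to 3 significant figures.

Substitute s = j800:
Numerator: 1000 = 1000 + j0
Denominator: (j800) + 80 = 80 + j800
|N| = √(1000² + 0²) ≈ 1000, ∠N ≈ 0.00°
|D| = √(80² + 800²) ≈ 803.99, ∠D ≈ 84.29°
|G| = 1000 / 803.99 ≈ 1.2438

1.24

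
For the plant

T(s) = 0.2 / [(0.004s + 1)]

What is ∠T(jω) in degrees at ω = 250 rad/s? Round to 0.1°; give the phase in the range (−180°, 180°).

-45.0°

At ω = 250 rad/s:
pole (1 + j250·0.004) = 1 + j1 → |·| ≈ 1.4142, ∠ ≈ 45.00°
∠T = (0°) − (45.00°) = -45.00°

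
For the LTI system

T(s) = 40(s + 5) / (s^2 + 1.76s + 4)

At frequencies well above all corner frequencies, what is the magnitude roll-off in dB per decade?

Each pole contributes −20 dB/decade at high frequency; each zero contributes +20 dB/decade.
Net: 1 zero(s) − 2 pole(s) → -20 dB/decade.

-20 dB/decade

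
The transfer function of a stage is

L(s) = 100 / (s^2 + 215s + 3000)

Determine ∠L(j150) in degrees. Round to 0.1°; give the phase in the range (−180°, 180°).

-121.2°

Substitute s = j150:
Numerator: 100 = 100 + j0
Denominator: (j150)^2 + 215(j150) + 3000 = -19500 + j32250
|N| = √(100² + 0²) ≈ 100, ∠N ≈ 0.00°
|D| = √(19500² + 32250²) ≈ 37687, ∠D ≈ 121.16°
∠L = 0.00° − 121.16° = -121.16°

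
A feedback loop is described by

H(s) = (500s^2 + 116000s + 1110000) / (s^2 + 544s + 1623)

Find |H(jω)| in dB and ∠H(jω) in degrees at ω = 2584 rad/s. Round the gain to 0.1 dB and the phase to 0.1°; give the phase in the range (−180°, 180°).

Substitute s = j2584:
Numerator: 500(j2584)^2 + 116000(j2584) + 1110000 = -3337418000 + j299744000
Denominator: (j2584)^2 + 544(j2584) + 1623 = -6675433 + j1405696
|N| = √(3337418000² + 299744000²) ≈ 3.3509e+09, ∠N ≈ 174.87°
|D| = √(6675433² + 1405696²) ≈ 6.8218e+06, ∠D ≈ 168.11°
|H| = 3.3509e+09 / 6.8218e+06 ≈ 491.2
Gain = 20 log₁₀(491.2) ≈ 53.83 dB
∠H = 174.87° − 168.11° = 6.76°

53.8 dB, 6.8°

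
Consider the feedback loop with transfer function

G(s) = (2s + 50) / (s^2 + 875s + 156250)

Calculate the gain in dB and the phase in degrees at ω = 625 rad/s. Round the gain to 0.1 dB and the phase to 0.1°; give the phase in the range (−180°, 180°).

Substitute s = j625:
Numerator: 2(j625) + 50 = 50 + j1250
Denominator: (j625)^2 + 875(j625) + 156250 = -234375 + j546875
|N| = √(50² + 1250²) ≈ 1251, ∠N ≈ 87.71°
|D| = √(234375² + 546875²) ≈ 5.9498e+05, ∠D ≈ 113.20°
|G| = 1251 / 5.9498e+05 ≈ 0.0021026
Gain = 20 log₁₀(0.0021026) ≈ -53.54 dB
∠G = 87.71° − 113.20° = -25.49°

-53.5 dB, -25.5°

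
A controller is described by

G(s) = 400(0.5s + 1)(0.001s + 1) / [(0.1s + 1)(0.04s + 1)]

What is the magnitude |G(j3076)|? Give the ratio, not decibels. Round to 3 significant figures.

52.6

At ω = 3076 rad/s:
zero (1 + j3076·0.5) = 1 + j1538 → |·| ≈ 1538, ∠ ≈ 89.96°
zero (1 + j3076·0.001) = 1 + j3.076 → |·| ≈ 3.2345, ∠ ≈ 71.99°
pole (1 + j3076·0.1) = 1 + j307.6 → |·| ≈ 307.6, ∠ ≈ 89.81°
pole (1 + j3076·0.04) = 1 + j123.04 → |·| ≈ 123.04, ∠ ≈ 89.53°
|G| = 400 · 1538 · 3.2345 / (307.6 · 123.04) ≈ 52.576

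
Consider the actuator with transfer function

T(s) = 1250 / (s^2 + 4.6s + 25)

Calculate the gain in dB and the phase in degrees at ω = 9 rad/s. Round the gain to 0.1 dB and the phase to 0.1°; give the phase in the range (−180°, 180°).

25.1 dB, -143.5°

At s = jω = j9:
quadratic: (j9)² + 4.6·j9 + 25 = -56 + j41.4 → |·| ≈ 69.642, ∠ ≈ 143.53°
|T| = 1250 / 69.642 ≈ 17.949
Gain = 20 log₁₀(17.949) ≈ 25.08 dB
∠T = 0.00° − 143.53° = -143.53°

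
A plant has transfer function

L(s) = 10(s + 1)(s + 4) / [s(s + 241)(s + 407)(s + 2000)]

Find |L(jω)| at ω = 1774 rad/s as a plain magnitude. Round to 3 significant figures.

2.04e-06

At s = jω = j1774:
zero (s+1): 1 + j1774 → |·| = √(1²+1774²) = √3147077 ≈ 1774, ∠ = arctan(1774/1) ≈ 89.97°
zero (s+4): 4 + j1774 → |·| = √(4²+1774²) = √3147092 ≈ 1774, ∠ = arctan(1774/4) ≈ 89.87°
pole (s+241): 241 + j1774 → |·| = √(241²+1774²) = √3205157 ≈ 1790.3, ∠ = arctan(1774/241) ≈ 82.26°
pole (s+407): 407 + j1774 → |·| = √(407²+1774²) = √3312725 ≈ 1820.1, ∠ = arctan(1774/407) ≈ 77.08°
pole (s+2000): 2000 + j1774 → |·| = √(2000²+1774²) = √7147076 ≈ 2673.4, ∠ = arctan(1774/2000) ≈ 41.57°
pole at origin: |s| = 1774, ∠ = 90.00° (in denominator)
|L| = 10 · 3.1471e+06 / 1.5454e+13 ≈ 2.0364e-06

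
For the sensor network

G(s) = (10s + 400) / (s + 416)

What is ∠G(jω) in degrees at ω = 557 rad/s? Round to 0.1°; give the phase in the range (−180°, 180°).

32.6°

Substitute s = j557:
Numerator: 10(j557) + 400 = 400 + j5570
Denominator: (j557) + 416 = 416 + j557
|N| = √(400² + 5570²) ≈ 5584.3, ∠N ≈ 85.89°
|D| = √(416² + 557²) ≈ 695.2, ∠D ≈ 53.25°
∠G = 85.89° − 53.25° = 32.64°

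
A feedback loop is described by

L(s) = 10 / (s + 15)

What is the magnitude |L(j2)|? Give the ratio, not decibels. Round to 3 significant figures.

0.661

Substitute s = j2:
Numerator: 10 = 10 + j0
Denominator: (j2) + 15 = 15 + j2
|N| = √(10² + 0²) ≈ 10, ∠N ≈ 0.00°
|D| = √(15² + 2²) ≈ 15.133, ∠D ≈ 7.59°
|L| = 10 / 15.133 ≈ 0.66081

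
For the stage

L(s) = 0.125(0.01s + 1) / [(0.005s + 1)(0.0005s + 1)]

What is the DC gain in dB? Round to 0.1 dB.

-18.1 dB

L(0) = 0.125 · 1 / 1 = 0.125
20 log₁₀(0.125) ≈ -18.06 dB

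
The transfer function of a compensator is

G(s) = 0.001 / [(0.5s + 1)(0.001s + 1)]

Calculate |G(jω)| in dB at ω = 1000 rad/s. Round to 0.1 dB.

-117.0 dB

At ω = 1000 rad/s:
pole (1 + j1000·0.5) = 1 + j500 → |·| ≈ 500, ∠ ≈ 89.89°
pole (1 + j1000·0.001) = 1 + j1 → |·| ≈ 1.4142, ∠ ≈ 45.00°
|G| = 0.001 · 1 / (500 · 1.4142) ≈ 1.4142e-06
Gain = 20 log₁₀(1.4142e-06) ≈ -116.99 dB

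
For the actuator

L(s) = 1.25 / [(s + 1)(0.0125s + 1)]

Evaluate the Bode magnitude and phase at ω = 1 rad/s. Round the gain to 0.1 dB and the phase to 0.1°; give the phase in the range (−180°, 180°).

At ω = 1 rad/s:
pole (1 + j1·1) = 1 + j1 → |·| ≈ 1.4142, ∠ ≈ 45.00°
pole (1 + j1·0.0125) = 1 + j0.0125 → |·| ≈ 1.0001, ∠ ≈ 0.72°
|L| = 1.25 · 1 / (1.4142 · 1.0001) ≈ 0.8838
Gain = 20 log₁₀(0.8838) ≈ -1.07 dB
∠L = (0°) − (45.00° + 0.72°) = -45.72°

-1.1 dB, -45.7°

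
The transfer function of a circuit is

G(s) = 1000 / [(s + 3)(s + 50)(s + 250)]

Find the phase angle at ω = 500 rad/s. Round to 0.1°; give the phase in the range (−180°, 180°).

122.6°

At s = jω = j500:
pole (s+3): 3 + j500 → |·| = √(3²+500²) = √250009 ≈ 500.01, ∠ = arctan(500/3) ≈ 89.66°
pole (s+50): 50 + j500 → |·| = √(50²+500²) = √252500 ≈ 502.49, ∠ = arctan(500/50) ≈ 84.29°
pole (s+250): 250 + j500 → |·| = √(250²+500²) = √312500 ≈ 559.02, ∠ = arctan(500/250) ≈ 63.43°
∠G = 0.00° − 237.38° = -237.38° ≡ 122.62° (principal value)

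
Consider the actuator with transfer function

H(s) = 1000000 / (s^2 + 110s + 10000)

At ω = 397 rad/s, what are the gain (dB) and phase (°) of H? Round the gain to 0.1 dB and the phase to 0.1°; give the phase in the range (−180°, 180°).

16.3 dB, -163.5°

At s = jω = j397:
quadratic: (j397)² + 110·j397 + 10000 = -147609 + j43670 → |·| ≈ 1.5393e+05, ∠ ≈ 163.52°
|H| = 1000000 / 1.5393e+05 ≈ 6.4965
Gain = 20 log₁₀(6.4965) ≈ 16.25 dB
∠H = 0.00° − 163.52° = -163.52°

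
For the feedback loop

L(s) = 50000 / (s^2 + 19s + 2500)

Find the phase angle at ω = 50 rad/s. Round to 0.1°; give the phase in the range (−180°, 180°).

At s = jω = j50:
quadratic: (j50)² + 19·j50 + 2500 = 0 + j950 → |·| ≈ 950, ∠ ≈ 90.00°
∠L = 0.00° − 90.00° = -90.00°

-90.0°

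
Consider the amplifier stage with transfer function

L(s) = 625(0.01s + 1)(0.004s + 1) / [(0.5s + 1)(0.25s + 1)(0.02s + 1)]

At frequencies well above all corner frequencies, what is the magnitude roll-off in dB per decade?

-20 dB/decade

Each pole contributes −20 dB/decade at high frequency; each zero contributes +20 dB/decade.
Net: 2 zero(s) − 3 pole(s) → -20 dB/decade.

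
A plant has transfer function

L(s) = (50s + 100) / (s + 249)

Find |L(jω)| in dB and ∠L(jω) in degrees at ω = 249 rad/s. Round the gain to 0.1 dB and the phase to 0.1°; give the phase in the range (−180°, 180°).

Substitute s = j249:
Numerator: 50(j249) + 100 = 100 + j12450
Denominator: (j249) + 249 = 249 + j249
|N| = √(100² + 12450²) ≈ 12450, ∠N ≈ 89.54°
|D| = √(249² + 249²) ≈ 352.14, ∠D ≈ 45.00°
|L| = 12450 / 352.14 ≈ 35.355
Gain = 20 log₁₀(35.355) ≈ 30.97 dB
∠L = 89.54° − 45.00° = 44.54°

31.0 dB, 44.5°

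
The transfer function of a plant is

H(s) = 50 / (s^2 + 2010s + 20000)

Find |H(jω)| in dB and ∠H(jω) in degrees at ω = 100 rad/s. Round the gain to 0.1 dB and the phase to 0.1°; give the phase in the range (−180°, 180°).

Substitute s = j100:
Numerator: 50 = 50 + j0
Denominator: (j100)^2 + 2010(j100) + 20000 = 10000 + j201000
|N| = √(50² + 0²) ≈ 50, ∠N ≈ 0.00°
|D| = √(10000² + 201000²) ≈ 2.0125e+05, ∠D ≈ 87.15°
|H| = 50 / 2.0125e+05 ≈ 0.00024845
Gain = 20 log₁₀(0.00024845) ≈ -72.10 dB
∠H = 0.00° − 87.15° = -87.15°

-72.1 dB, -87.2°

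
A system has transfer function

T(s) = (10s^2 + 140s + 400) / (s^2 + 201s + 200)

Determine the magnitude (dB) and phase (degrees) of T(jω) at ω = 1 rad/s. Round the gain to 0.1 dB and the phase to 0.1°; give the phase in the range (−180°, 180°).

Substitute s = j1:
Numerator: 10(j1)^2 + 140(j1) + 400 = 390 + j140
Denominator: (j1)^2 + 201(j1) + 200 = 199 + j201
|N| = √(390² + 140²) ≈ 414.37, ∠N ≈ 19.75°
|D| = √(199² + 201²) ≈ 282.85, ∠D ≈ 45.29°
|T| = 414.37 / 282.85 ≈ 1.465
Gain = 20 log₁₀(1.465) ≈ 3.32 dB
∠T = 19.75° − 45.29° = -25.54°

3.3 dB, -25.5°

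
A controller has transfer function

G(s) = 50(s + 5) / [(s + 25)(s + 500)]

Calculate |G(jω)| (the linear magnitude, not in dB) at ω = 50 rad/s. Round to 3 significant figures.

At s = jω = j50:
zero (s+5): 5 + j50 → |·| = √(5²+50²) = √2525 ≈ 50.249, ∠ = arctan(50/5) ≈ 84.29°
pole (s+25): 25 + j50 → |·| = √(25²+50²) = √3125 ≈ 55.902, ∠ = arctan(50/25) ≈ 63.43°
pole (s+500): 500 + j50 → |·| = √(500²+50²) = √252500 ≈ 502.49, ∠ = arctan(50/500) ≈ 5.71°
|G| = 50 · 50.249 / 28090 ≈ 0.089443

0.0894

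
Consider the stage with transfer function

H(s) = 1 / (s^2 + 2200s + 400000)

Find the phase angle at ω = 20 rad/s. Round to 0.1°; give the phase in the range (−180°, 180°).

Substitute s = j20:
Numerator: 1 = 1 + j0
Denominator: (j20)^2 + 2200(j20) + 400000 = 399600 + j44000
|N| = √(1² + 0²) ≈ 1, ∠N ≈ 0.00°
|D| = √(399600² + 44000²) ≈ 4.0202e+05, ∠D ≈ 6.28°
∠H = 0.00° − 6.28° = -6.28°

-6.3°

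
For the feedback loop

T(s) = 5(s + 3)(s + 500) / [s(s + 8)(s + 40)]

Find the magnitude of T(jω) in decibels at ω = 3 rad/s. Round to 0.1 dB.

At s = jω = j3:
zero (s+3): 3 + j3 → |·| = √(3²+3²) = √18 ≈ 4.2426, ∠ = arctan(3/3) ≈ 45.00°
zero (s+500): 500 + j3 → |·| = √(500²+3²) = √250009 ≈ 500.01, ∠ = arctan(3/500) ≈ 0.34°
pole (s+8): 8 + j3 → |·| = √(8²+3²) = √73 ≈ 8.544, ∠ = arctan(3/8) ≈ 20.56°
pole (s+40): 40 + j3 → |·| = √(40²+3²) = √1609 ≈ 40.112, ∠ = arctan(3/40) ≈ 4.29°
pole at origin: |s| = 3, ∠ = 90.00° (in denominator)
|T| = 5 · 2121.3 / 1028.2 ≈ 10.316
Gain = 20 log₁₀(10.316) ≈ 20.27 dB

20.3 dB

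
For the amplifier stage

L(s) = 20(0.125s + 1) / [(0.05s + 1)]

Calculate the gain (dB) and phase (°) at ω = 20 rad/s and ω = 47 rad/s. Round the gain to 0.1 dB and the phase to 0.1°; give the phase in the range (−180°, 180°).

ω = 20: 31.6 dB, 23.2°; ω = 47: 33.4 dB, 13.4°

At ω = 20 rad/s:
zero (1 + j20·0.125) = 1 + j2.5 → |·| ≈ 2.6926, ∠ ≈ 68.20°
pole (1 + j20·0.05) = 1 + j1 → |·| ≈ 1.4142, ∠ ≈ 45.00°
|L| = 20 · 2.6926 / (1.4142) ≈ 38.079
Gain = 20 log₁₀(38.079) ≈ 31.61 dB
∠L = (68.20°) − (45.00°) = 23.20°

At ω = 47 rad/s:
zero (1 + j47·0.125) = 1 + j5.875 → |·| ≈ 5.9595, ∠ ≈ 80.34°
pole (1 + j47·0.05) = 1 + j2.35 → |·| ≈ 2.5539, ∠ ≈ 66.95°
|L| = 20 · 5.9595 / (2.5539) ≈ 46.67
Gain = 20 log₁₀(46.67) ≈ 33.38 dB
∠L = (80.34°) − (66.95°) = 13.39°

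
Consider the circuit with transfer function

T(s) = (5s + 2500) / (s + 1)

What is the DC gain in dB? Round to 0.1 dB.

T(0) = 2500 / 1 = 2500
20 log₁₀(2500) ≈ 67.96 dB

68.0 dB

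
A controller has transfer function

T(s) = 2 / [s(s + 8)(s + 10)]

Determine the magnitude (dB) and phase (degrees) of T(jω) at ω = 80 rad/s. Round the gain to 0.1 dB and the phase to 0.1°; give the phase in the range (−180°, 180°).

At s = jω = j80:
pole (s+8): 8 + j80 → |·| = √(8²+80²) = √6464 ≈ 80.399, ∠ = arctan(80/8) ≈ 84.29°
pole (s+10): 10 + j80 → |·| = √(10²+80²) = √6500 ≈ 80.623, ∠ = arctan(80/10) ≈ 82.87°
pole at origin: |s| = 80, ∠ = 90.00° (in denominator)
|T| = 2 / 5.1856e+05 ≈ 3.8568e-06
Gain = 20 log₁₀(3.8568e-06) ≈ -108.28 dB
∠T = 0.00° − 257.16° = -257.16° ≡ 102.84° (principal value)

-108.3 dB, 102.8°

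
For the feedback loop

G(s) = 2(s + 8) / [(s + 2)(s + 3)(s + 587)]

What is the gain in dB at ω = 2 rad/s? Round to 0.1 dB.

At s = jω = j2:
zero (s+8): 8 + j2 → |·| = √(8²+2²) = √68 ≈ 8.2462, ∠ = arctan(2/8) ≈ 14.04°
pole (s+2): 2 + j2 → |·| = √(2²+2²) = √8 ≈ 2.8284, ∠ = arctan(2/2) ≈ 45.00°
pole (s+3): 3 + j2 → |·| = √(3²+2²) = √13 ≈ 3.6056, ∠ = arctan(2/3) ≈ 33.69°
pole (s+587): 587 + j2 → |·| = √(587²+2²) = √344573 ≈ 587, ∠ = arctan(2/587) ≈ 0.20°
|G| = 2 · 8.2462 / 5986.3 ≈ 0.002755
Gain = 20 log₁₀(0.002755) ≈ -51.20 dB

-51.2 dB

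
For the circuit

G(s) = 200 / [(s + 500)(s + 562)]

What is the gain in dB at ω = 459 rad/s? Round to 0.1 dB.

-67.8 dB

At s = jω = j459:
pole (s+500): 500 + j459 → |·| = √(500²+459²) = √460681 ≈ 678.73, ∠ = arctan(459/500) ≈ 42.55°
pole (s+562): 562 + j459 → |·| = √(562²+459²) = √526525 ≈ 725.62, ∠ = arctan(459/562) ≈ 39.24°
|G| = 200 / 4.925e+05 ≈ 0.00040609
Gain = 20 log₁₀(0.00040609) ≈ -67.83 dB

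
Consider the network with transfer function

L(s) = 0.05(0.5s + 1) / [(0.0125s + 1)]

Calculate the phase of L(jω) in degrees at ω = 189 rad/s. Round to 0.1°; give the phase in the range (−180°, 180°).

At ω = 189 rad/s:
zero (1 + j189·0.5) = 1 + j94.5 → |·| ≈ 94.505, ∠ ≈ 89.39°
pole (1 + j189·0.0125) = 1 + j2.3625 → |·| ≈ 2.5654, ∠ ≈ 67.06°
∠L = (89.39°) − (67.06°) = 22.33°

22.3°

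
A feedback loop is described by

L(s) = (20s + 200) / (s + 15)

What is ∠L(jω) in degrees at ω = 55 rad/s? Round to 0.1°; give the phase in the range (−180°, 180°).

5.0°

Substitute s = j55:
Numerator: 20(j55) + 200 = 200 + j1100
Denominator: (j55) + 15 = 15 + j55
|N| = √(200² + 1100²) ≈ 1118, ∠N ≈ 79.70°
|D| = √(15² + 55²) ≈ 57.009, ∠D ≈ 74.74°
∠L = 79.70° − 74.74° = 4.96°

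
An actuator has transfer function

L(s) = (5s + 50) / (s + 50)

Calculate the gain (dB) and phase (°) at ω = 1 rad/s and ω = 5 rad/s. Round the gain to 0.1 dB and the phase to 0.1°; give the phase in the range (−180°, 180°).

Substitute s = j1:
Numerator: 5(j1) + 50 = 50 + j5
Denominator: (j1) + 50 = 50 + j1
|N| = √(50² + 5²) ≈ 50.249, ∠N ≈ 5.71°
|D| = √(50² + 1²) ≈ 50.01, ∠D ≈ 1.15°
|L| = 50.249 / 50.01 ≈ 1.0048
Gain = 20 log₁₀(1.0048) ≈ 0.04 dB
∠L = 5.71° − 1.15° = 4.56°

Substitute s = j5:
Numerator: 5(j5) + 50 = 50 + j25
Denominator: (j5) + 50 = 50 + j5
|N| = √(50² + 25²) ≈ 55.902, ∠N ≈ 26.57°
|D| = √(50² + 5²) ≈ 50.249, ∠D ≈ 5.71°
|L| = 55.902 / 50.249 ≈ 1.1125
Gain = 20 log₁₀(1.1125) ≈ 0.93 dB
∠L = 26.57° − 5.71° = 20.86°

ω = 1: 0.0 dB, 4.6°; ω = 5: 0.9 dB, 20.9°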